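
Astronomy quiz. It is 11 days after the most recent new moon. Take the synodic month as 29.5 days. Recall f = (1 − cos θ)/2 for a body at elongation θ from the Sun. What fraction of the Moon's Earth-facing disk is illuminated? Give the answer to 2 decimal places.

0.85

Elongation θ = 360° × 11/29.5 ≈ 134.2°.
cos 134.2° = (-0.698), so f = (1 − (-0.698))/2 = 0.849.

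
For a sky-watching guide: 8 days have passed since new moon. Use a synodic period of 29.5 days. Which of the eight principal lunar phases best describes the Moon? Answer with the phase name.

first quarter

At 8/29.5 of the cycle, θ ≈ 98° — the first quarter range.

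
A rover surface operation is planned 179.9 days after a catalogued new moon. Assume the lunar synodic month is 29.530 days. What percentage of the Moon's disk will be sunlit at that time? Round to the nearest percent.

179.9/29.530 = 6.092 lunations, so 6 complete cycles and 2.72 d into the next.
The Moon has covered 2.72/29.530 of its cycle, so θ ≈ 360° × 2.72/29.530 = 33.2°.
With cos θ = 0.837, the lit fraction is (1 − 0.837)/2 ≈ 0.081, so 8%.

8%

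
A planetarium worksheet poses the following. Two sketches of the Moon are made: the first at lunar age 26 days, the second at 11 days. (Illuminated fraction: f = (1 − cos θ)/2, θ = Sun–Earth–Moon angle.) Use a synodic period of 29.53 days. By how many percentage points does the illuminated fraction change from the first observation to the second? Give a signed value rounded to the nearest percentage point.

+71 percentage points

θ₁ = 360° × 26/29.53 = 317.0°, f₁ = (1 − cos θ₁)/2 = 0.135.
θ₂ = 360° × 11/29.53 = 134.1°, f₂ = (1 − cos θ₂)/2 = 0.848.
Change = f₂ − f₁ = +0.713 → +71 percentage points.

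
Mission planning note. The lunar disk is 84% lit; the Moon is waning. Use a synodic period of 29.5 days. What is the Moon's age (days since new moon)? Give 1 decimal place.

18.6 days

cos θ = 1 − 2f = -0.680, giving a principal value of 132.8°.
A waning Moon lies in 180°–360°, so θ = 360° − 132.8° = 227.2°.
Age = 29.5 × 227.2°/360° ≈ 18.61 days.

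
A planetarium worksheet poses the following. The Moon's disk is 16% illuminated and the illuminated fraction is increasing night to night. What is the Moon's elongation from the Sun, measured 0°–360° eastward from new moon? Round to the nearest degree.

Invert f = (1 − cos θ)/2 to get cos θ = 1 − 2(0.16) = 0.680, hence θ₀ = arccos 0.680 = 47.2°.
The Moon is waxing (0°–180°), so θ = 47.2° directly.

47°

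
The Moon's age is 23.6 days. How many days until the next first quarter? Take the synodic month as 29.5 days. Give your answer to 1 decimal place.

First quarter is 0.25 of the way through the cycle: age 0.25 × 29.5 = 7.375 d.
Already past this cycle's first quarter; the next is at 7.375 + 29.5 = 36.875 d, so 36.875 − 23.6 = 13.275 days.

13.3 days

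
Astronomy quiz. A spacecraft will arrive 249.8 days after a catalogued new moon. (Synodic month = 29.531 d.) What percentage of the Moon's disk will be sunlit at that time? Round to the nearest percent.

249.8 d spans 8 complete synodic months (8 × 29.531 = 236.25 d) plus 13.55 d.
Phase angle: θ = 360°·(13.55 d)/(29.531 d) = 165.2°.
With cos θ = (-0.967), the lit fraction is (1 − (-0.967))/2 ≈ 0.983, so 98%.

98%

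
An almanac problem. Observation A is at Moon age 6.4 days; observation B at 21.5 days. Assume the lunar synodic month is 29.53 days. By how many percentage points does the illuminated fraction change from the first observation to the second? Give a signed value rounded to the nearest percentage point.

θ₁ = 360° × 6.4/29.53 = 78.0°, f₁ = (1 − cos θ₁)/2 = 0.396.
θ₂ = 360° × 21.5/29.53 = 262.1°, f₂ = (1 − cos θ₂)/2 = 0.569.
Change = f₂ − f₁ = +0.172 → +17 percentage points.

+17 pp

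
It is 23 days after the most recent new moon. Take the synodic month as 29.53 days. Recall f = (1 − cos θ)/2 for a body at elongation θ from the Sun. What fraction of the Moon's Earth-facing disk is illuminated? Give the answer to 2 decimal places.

Elongation θ = 360° × 23/29.53 ≈ 280.4°.
With cos θ = 0.180, the lit fraction is (1 − 0.180)/2 ≈ 0.410.

0.41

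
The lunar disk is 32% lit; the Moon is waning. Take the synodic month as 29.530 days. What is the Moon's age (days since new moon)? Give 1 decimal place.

From f = (1 − cos θ)/2: cos θ = 1 − 2×0.32 = 0.360; arccos → 68.9°.
Since the Moon is past full (waning), take the reflex angle: θ = 360° − 68.9° = 291.1°.
Age = 29.530 × 291.1°/360° ≈ 23.88 days.

23.9 days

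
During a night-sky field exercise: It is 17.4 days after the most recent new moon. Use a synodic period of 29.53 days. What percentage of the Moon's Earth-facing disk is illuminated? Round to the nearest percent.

92%

The Moon has covered 17.4/29.53 of its cycle, so θ ≈ 360° × 17.4/29.53 = 212.1°.
cos 212.1° = (-0.847), so f = (1 − (-0.847))/2 = 0.923, so 92%.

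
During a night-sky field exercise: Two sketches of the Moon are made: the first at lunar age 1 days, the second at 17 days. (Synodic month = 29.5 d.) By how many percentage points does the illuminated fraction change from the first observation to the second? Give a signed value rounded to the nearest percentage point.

+93 percentage points

First observation: θ = 360°·1/29.5 = 12.2°, so f = 0.011.
Second observation: θ = 207.5°, f = 0.944.
Δf = 0.944 − 0.011 = +0.932, i.e. +93 pp.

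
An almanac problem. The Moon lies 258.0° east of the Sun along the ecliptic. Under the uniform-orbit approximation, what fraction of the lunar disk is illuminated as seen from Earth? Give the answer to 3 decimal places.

0.604

Half-versine of 258.0°: (1 − (-0.208))/2 = 0.604.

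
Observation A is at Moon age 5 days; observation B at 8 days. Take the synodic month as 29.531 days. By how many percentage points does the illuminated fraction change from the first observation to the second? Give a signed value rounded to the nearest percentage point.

First observation: θ = 360°·5/29.531 = 61.0°, so f = 0.257.
Second observation: θ = 97.5°, f = 0.565.
Δf = 0.565 − 0.257 = +0.308, i.e. +31 pp.

+31 pp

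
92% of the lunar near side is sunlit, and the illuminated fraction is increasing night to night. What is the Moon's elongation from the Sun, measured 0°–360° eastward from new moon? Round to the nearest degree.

From f = (1 − cos θ)/2: cos θ = 1 − 2×0.92 = -0.840; arccos → 147.1°.
Before full moon the principal value applies: θ = 147.1°.

147°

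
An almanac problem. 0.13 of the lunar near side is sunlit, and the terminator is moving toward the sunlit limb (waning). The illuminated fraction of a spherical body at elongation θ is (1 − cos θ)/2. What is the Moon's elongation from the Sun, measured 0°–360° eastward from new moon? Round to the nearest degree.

318°

From f = (1 − cos θ)/2: cos θ = 1 − 2×0.13 = 0.740; arccos → 42.3°.
Since the Moon is past full (waning), take the reflex angle: θ = 360° − 42.3° = 317.7°.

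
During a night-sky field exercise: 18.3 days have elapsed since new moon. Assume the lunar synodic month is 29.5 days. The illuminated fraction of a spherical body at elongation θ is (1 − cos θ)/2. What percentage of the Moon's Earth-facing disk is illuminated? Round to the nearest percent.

Phase angle: θ = 360°·(18.3 d)/(29.5 d) = 223.3°.
cos 223.3° = (-0.728), so f = (1 − (-0.728))/2 = 0.864, so 86%.

86%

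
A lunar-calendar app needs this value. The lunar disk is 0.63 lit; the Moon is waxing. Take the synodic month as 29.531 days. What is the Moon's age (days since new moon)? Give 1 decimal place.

cos θ = 1 − 2f = -0.260, giving a principal value of 105.1°.
Waxing ⇒ before full, so θ = 105.1°.
At 360°/29.531 d per day, 105.1° corresponds to 8.62 days.

8.6 days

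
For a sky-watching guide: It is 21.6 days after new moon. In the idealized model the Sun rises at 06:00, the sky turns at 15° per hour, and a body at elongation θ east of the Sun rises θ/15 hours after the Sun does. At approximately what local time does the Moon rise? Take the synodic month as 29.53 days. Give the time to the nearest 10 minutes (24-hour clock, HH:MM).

Phase angle: θ = 360°·(21.6 d)/(29.53 d) = 263.3°.
Delay after the Sun = 263.3° / (15°/h) ≈ 17.56 h.
06:00 + 17.555 h ≈ 23:33 → 23:30 to the nearest ten minutes.

23:30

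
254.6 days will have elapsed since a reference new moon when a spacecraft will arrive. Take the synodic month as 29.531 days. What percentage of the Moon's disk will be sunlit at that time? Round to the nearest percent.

86%

254.6/29.531 = 8.621 lunations, so 8 complete cycles and 18.35 d into the next.
Phase angle: θ = 360°·(18.35 d)/(29.531 d) = 223.7°.
cos 223.7° = (-0.723), so f = (1 − (-0.723))/2 = 0.861, so 86%.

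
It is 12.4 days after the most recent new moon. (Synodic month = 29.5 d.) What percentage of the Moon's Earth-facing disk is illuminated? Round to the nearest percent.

94%

Phase angle: θ = 360°·(12.4 d)/(29.5 d) = 151.3°.
cos 151.3° = (-0.877), so f = (1 − (-0.877))/2 = 0.939, so 94%.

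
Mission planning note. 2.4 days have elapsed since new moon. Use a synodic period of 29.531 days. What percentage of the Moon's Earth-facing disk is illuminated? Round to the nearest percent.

Elongation θ = 360° × 2.4/29.531 ≈ 29.3°.
Illuminated fraction = (1 − cos 29.3°)/2 = (1 − 0.872)/2 ≈ 0.064, so 6%.

6%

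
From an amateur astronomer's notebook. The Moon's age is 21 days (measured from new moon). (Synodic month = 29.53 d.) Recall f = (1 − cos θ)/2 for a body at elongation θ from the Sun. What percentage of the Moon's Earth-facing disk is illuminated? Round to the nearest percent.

62%

Phase angle: θ = 360°·(21 d)/(29.53 d) = 256.0°.
With cos θ = (-0.242), the lit fraction is (1 − (-0.242))/2 ≈ 0.621, so 62%.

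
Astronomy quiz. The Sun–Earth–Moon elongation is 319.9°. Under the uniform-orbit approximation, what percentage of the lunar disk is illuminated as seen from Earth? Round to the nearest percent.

f = (1 − cos 319.9°)/2 = (1 − 0.765)/2 ≈ 0.118, i.e. 12%.

12%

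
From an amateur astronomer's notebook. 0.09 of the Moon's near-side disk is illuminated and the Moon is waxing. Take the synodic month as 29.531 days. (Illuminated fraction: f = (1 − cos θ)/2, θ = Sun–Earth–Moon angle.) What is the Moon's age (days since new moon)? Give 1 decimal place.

2.9 days

From f = (1 − cos θ)/2: cos θ = 1 − 2×0.09 = 0.820; arccos → 34.9°.
Before full moon the principal value applies: θ = 34.9°.
Age = 29.531 × 34.9°/360° ≈ 2.86 days.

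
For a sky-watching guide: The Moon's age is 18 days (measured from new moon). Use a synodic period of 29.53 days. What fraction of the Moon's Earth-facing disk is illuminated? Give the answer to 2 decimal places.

0.89

Phase angle: θ = 360°·(18 d)/(29.53 d) = 219.4°.
With cos θ = (-0.772), the lit fraction is (1 − (-0.772))/2 ≈ 0.886.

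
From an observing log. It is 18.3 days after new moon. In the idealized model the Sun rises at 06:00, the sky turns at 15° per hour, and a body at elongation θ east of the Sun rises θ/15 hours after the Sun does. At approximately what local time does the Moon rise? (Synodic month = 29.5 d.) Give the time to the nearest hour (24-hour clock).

Phase angle: θ = 360°·(18.3 d)/(29.5 d) = 223.3°.
At 15° of sky rotation per hour, 223.3° corresponds to a 14.89 h lag.
06:00 + 14.89 h ≈ 20:53 → 21:00 to the nearest hour.

21:00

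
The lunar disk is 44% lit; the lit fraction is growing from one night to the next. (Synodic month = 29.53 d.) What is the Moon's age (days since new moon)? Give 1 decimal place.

cos θ = 1 − 2f = 0.120, giving a principal value of 83.1°.
The Moon is waxing (0°–180°), so θ = 83.1° directly.
At 360°/29.53 d per day, 83.1° corresponds to 6.82 days.

6.8 days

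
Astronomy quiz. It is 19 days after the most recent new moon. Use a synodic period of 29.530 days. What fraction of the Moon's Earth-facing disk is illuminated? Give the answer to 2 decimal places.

0.81

The Moon has covered 19/29.530 of its cycle, so θ ≈ 360° × 19/29.530 = 231.6°.
cos 231.6° = (-0.621), so f = (1 − (-0.621))/2 = 0.810.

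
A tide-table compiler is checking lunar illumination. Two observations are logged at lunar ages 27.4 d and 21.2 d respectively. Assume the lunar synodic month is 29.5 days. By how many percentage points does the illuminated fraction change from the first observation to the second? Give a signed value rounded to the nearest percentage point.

First observation: θ = 360°·27.4/29.5 = 334.4°, so f = 0.049.
Second observation: θ = 258.7°, f = 0.598.
Δf = 0.598 − 0.049 = +0.549, i.e. +55 pp.

+55 percentage points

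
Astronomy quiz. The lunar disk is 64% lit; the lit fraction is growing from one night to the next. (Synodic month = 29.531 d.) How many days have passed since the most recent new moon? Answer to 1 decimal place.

8.7 days

cos θ = 1 − 2f = -0.280, giving a principal value of 106.3°.
Before full moon the principal value applies: θ = 106.3°.
Age = 29.531 × 106.3°/360° ≈ 8.72 days.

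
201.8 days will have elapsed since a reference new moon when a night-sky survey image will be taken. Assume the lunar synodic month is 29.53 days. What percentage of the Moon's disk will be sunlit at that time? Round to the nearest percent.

25%

201.8/29.53 = 6.834 lunations, so 6 complete cycles and 24.62 d into the next.
Phase angle: θ = 360°·(24.62 d)/(29.53 d) = 300.1°.
Illuminated fraction = (1 − cos 300.1°)/2 = (1 − 0.502)/2 ≈ 0.249, so 25%.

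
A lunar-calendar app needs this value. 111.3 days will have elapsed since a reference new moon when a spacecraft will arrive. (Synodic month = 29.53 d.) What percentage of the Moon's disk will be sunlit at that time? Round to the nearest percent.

44%

111.3/29.53 = 3.769 lunations, so 3 complete cycles and 22.71 d into the next.
Phase angle: θ = 360°·(22.71 d)/(29.53 d) = 276.9°.
With cos θ = 0.119, the lit fraction is (1 − 0.119)/2 ≈ 0.440, so 44%.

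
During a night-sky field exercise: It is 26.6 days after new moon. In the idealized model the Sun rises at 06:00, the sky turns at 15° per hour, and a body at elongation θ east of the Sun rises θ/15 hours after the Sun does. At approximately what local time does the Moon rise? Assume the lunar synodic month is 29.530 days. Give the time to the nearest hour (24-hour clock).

Elongation θ = 360° × 26.6/29.530 ≈ 324.3°.
At 15° of sky rotation per hour, 324.3° corresponds to a 21.62 h lag.
06:00 + 21.62 h ≈ 03:37 → 04:00 to the nearest hour.

04:00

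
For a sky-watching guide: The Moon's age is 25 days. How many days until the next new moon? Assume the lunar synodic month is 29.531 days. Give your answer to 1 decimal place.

The next new moon completes the synodic month: 29.531 − 25 = 4.531 days.

4.5 days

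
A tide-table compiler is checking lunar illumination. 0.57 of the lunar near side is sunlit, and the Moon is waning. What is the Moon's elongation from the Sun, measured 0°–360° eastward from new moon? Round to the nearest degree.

262°

From f = (1 − cos θ)/2: cos θ = 1 − 2×0.57 = -0.140; arccos → 98.0°.
Waning ⇒ past full, so θ = 360° − 98.0° = 262.0°.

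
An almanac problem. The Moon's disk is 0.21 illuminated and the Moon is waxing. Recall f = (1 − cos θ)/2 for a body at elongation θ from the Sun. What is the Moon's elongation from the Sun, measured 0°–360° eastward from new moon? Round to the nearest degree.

cos θ = 1 − 2f = 0.580, giving a principal value of 54.5°.
Before full moon the principal value applies: θ = 54.5°.

55°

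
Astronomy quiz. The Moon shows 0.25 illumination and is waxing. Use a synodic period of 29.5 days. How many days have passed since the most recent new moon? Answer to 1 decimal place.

4.9 days

Invert f = (1 − cos θ)/2 to get cos θ = 1 − 2(0.25) = 0.500, hence θ₀ = arccos 0.500 = 60.0°.
The Moon is waxing (0°–180°), so θ = 60.0° directly.
Age = 29.5 × 60.0°/360° ≈ 4.92 days.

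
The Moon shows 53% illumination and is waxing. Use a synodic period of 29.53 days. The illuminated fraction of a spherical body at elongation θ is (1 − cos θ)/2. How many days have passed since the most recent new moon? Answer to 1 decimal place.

Invert f = (1 − cos θ)/2 to get cos θ = 1 − 2(0.53) = -0.060, hence θ₀ = arccos -0.060 = 93.4°.
Before full moon the principal value applies: θ = 93.4°.
That fraction of the synodic month is 93.4/360 × 29.53 d ≈ 7.66 d.

7.7 days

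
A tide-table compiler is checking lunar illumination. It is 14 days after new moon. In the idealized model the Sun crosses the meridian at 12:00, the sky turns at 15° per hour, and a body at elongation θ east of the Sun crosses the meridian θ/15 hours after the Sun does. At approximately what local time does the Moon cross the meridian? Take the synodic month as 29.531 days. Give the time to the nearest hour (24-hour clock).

Phase angle: θ = 360°·(14 d)/(29.531 d) = 170.7°.
At 15° of sky rotation per hour, 170.7° corresponds to a 11.38 h lag.
12:00 + 11.38 h ≈ 23:23 → 23:00 to the nearest hour.

23:00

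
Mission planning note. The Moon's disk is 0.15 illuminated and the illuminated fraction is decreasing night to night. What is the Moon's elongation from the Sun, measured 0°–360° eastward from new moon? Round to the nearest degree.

314°

cos θ = 1 − 2f = 0.700, giving a principal value of 45.6°.
Waning ⇒ past full, so θ = 360° − 45.6° = 314.4°.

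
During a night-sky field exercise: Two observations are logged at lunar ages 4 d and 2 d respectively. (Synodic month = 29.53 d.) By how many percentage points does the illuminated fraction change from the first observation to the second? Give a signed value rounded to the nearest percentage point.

First observation: θ = 360°·4/29.53 = 48.8°, so f = 0.170.
Second observation: θ = 24.4°, f = 0.045.
Δf = 0.045 − 0.170 = -0.126, i.e. -13 pp.

-13 pp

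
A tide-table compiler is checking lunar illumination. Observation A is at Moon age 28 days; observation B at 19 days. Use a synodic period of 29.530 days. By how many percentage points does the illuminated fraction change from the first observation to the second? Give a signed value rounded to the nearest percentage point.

θ₁ = 360° × 28/29.530 = 341.3°, f₁ = (1 − cos θ₁)/2 = 0.026.
θ₂ = 360° × 19/29.530 = 231.6°, f₂ = (1 − cos θ₂)/2 = 0.810.
Change = f₂ − f₁ = +0.784 → +78 percentage points.

+78 percentage points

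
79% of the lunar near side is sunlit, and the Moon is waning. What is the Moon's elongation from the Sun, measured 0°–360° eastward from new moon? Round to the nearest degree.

From f = (1 − cos θ)/2: cos θ = 1 − 2×0.79 = -0.580; arccos → 125.5°.
A waning Moon lies in 180°–360°, so θ = 360° − 125.5° = 234.5°.

235°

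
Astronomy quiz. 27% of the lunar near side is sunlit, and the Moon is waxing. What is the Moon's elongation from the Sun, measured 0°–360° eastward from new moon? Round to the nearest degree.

Invert f = (1 − cos θ)/2 to get cos θ = 1 − 2(0.27) = 0.460, hence θ₀ = arccos 0.460 = 62.6°.
Waxing ⇒ before full, so θ = 62.6°.

63°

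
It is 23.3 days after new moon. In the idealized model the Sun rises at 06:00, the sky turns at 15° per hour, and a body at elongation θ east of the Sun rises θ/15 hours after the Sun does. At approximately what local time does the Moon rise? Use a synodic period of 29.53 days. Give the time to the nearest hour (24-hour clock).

01:00

Elongation θ = 360° × 23.3/29.53 ≈ 284.1°.
At 15° of sky rotation per hour, 284.1° corresponds to a 18.94 h lag.
06:00 + 18.94 h ≈ 00:56 → 01:00 to the nearest hour.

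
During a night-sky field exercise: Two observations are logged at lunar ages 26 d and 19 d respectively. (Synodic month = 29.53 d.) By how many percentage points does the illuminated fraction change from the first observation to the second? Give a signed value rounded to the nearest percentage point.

+68 percentage points

First observation: θ = 360°·26/29.53 = 317.0°, so f = 0.135.
Second observation: θ = 231.6°, f = 0.810.
Δf = 0.810 − 0.135 = +0.676, i.e. +68 pp.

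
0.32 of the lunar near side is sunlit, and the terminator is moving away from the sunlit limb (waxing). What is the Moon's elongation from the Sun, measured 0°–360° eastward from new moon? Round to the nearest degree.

69°

cos θ = 1 − 2f = 0.360, giving a principal value of 68.9°.
The Moon is waxing (0°–180°), so θ = 68.9° directly.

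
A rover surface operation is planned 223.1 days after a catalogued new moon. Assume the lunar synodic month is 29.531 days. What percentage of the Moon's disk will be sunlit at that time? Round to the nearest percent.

223.1/29.531 = 7.555 lunations, so 7 complete cycles and 16.38 d into the next.
The Moon has covered 16.38/29.531 of its cycle, so θ ≈ 360° × 16.38/29.531 = 199.7°.
cos 199.7° = (-0.941), so f = (1 − (-0.941))/2 = 0.971, so 97%.

97%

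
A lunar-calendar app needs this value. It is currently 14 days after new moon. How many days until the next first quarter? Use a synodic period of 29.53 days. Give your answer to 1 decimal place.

First quarter occurs at elongation 90°, i.e. at age 29.53 × 90/360 = 7.383 d.
Already past this cycle's first quarter; the next is at 7.383 + 29.53 = 36.913 d, so 36.913 − 14 = 22.913 days.

22.9 days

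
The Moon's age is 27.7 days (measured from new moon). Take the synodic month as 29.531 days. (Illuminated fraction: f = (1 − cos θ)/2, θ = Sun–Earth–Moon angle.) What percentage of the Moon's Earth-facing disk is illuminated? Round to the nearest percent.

4%

The Moon has covered 27.7/29.531 of its cycle, so θ ≈ 360° × 27.7/29.531 = 337.7°.
cos 337.7° = 0.925, so f = (1 − 0.925)/2 = 0.037, so 4%.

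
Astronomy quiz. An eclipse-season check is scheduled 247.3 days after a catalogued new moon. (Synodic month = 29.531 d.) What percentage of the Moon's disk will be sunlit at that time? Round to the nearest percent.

247.3 d spans 8 complete synodic months (8 × 29.531 = 236.25 d) plus 11.05 d.
Phase angle: θ = 360°·(11.05 d)/(29.531 d) = 134.7°.
With cos θ = (-0.704), the lit fraction is (1 − (-0.704))/2 ≈ 0.852, so 85%.

85%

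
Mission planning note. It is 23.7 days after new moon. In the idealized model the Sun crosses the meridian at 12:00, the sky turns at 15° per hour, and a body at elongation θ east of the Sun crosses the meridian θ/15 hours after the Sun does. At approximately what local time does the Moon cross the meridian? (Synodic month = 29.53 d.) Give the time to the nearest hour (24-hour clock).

07:00

Phase angle: θ = 360°·(23.7 d)/(29.53 d) = 288.9°.
Delay after the Sun = 288.9° / (15°/h) ≈ 19.26 h.
12:00 + 19.26 h ≈ 07:16 → 07:00 to the nearest hour.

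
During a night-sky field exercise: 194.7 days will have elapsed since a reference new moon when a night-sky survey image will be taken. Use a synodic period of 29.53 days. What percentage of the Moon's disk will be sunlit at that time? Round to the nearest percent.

92%

Reduce mod P: 194.7 − 6×29.53 = 17.52 d into the current lunation.
The Moon has covered 17.52/29.53 of its cycle, so θ ≈ 360° × 17.52/29.53 = 213.6°.
cos 213.6° = (-0.833), so f = (1 − (-0.833))/2 = 0.917, so 92%.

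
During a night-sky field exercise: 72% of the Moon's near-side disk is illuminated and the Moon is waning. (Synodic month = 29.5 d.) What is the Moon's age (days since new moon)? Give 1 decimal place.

20.0 days

From f = (1 − cos θ)/2: cos θ = 1 − 2×0.72 = -0.440; arccos → 116.1°.
A waning Moon lies in 180°–360°, so θ = 360° − 116.1° = 243.9°.
That fraction of the synodic month is 243.9/360 × 29.5 d ≈ 19.99 d.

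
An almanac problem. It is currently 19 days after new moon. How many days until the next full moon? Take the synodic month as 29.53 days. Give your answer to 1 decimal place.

Full moon is 0.5 of the way through the cycle: age 0.5 × 29.53 = 14.765 d.
This lunation's full moon (14.765 d) has passed, so add one period: 44.295 − 19 = 25.295 days.

25.3 days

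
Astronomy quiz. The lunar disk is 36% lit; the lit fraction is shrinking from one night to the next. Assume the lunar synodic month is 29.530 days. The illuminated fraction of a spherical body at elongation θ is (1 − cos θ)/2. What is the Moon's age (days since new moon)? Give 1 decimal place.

23.5 days

cos θ = 1 − 2f = 0.280, giving a principal value of 73.7°.
Waning ⇒ past full, so θ = 360° − 73.7° = 286.3°.
That fraction of the synodic month is 286.3/360 × 29.530 d ≈ 23.48 d.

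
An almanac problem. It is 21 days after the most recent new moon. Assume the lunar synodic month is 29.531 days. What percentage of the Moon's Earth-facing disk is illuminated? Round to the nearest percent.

62%

Phase angle: θ = 360°·(21 d)/(29.531 d) = 256.0°.
With cos θ = (-0.242), the lit fraction is (1 − (-0.242))/2 ≈ 0.621, so 62%.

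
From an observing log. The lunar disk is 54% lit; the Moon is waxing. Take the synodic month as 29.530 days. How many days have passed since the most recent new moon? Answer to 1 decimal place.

Invert f = (1 − cos θ)/2 to get cos θ = 1 − 2(0.54) = -0.080, hence θ₀ = arccos -0.080 = 94.6°.
Before full moon the principal value applies: θ = 94.6°.
That fraction of the synodic month is 94.6/360 × 29.530 d ≈ 7.76 d.

7.8 days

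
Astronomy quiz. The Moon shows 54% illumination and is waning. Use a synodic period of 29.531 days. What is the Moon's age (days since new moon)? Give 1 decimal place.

21.8 days

cos θ = 1 − 2f = -0.080, giving a principal value of 94.6°.
A waning Moon lies in 180°–360°, so θ = 360° − 94.6° = 265.4°.
That fraction of the synodic month is 265.4/360 × 29.531 d ≈ 21.77 d.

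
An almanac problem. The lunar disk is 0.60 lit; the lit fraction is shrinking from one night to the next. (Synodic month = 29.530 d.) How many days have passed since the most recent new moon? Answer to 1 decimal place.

Invert f = (1 − cos θ)/2 to get cos θ = 1 − 2(0.60) = -0.200, hence θ₀ = arccos -0.200 = 101.5°.
A waning Moon lies in 180°–360°, so θ = 360° − 101.5° = 258.5°.
At 360°/29.530 d per day, 258.5° corresponds to 21.20 days.

21.2 days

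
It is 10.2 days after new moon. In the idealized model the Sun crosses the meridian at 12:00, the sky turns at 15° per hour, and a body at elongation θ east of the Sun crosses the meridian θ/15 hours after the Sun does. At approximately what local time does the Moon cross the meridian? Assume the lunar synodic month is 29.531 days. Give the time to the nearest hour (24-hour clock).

20:00

Phase angle: θ = 360°·(10.2 d)/(29.531 d) = 124.3°.
At 15° of sky rotation per hour, 124.3° corresponds to a 8.29 h lag.
12:00 + 8.29 h ≈ 20:17 → 20:00 to the nearest hour.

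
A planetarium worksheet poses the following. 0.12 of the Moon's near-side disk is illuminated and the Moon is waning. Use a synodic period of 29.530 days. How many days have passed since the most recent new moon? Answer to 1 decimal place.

26.2 days

Invert f = (1 − cos θ)/2 to get cos θ = 1 − 2(0.12) = 0.760, hence θ₀ = arccos 0.760 = 40.5°.
A waning Moon lies in 180°–360°, so θ = 360° − 40.5° = 319.5°.
At 360°/29.530 d per day, 319.5° corresponds to 26.20 days.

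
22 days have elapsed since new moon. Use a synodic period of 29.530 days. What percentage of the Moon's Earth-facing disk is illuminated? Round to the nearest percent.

52%

The Moon has covered 22/29.530 of its cycle, so θ ≈ 360° × 22/29.530 = 268.2°.
Illuminated fraction = (1 − cos 268.2°)/2 = (1 − (-0.031))/2 ≈ 0.516, so 52%.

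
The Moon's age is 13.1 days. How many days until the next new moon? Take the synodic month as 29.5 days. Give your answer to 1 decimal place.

One full lunation from the last new moon is 29.5 d; remaining = 29.5 − 13.1 = 16.400 d.

16.4 days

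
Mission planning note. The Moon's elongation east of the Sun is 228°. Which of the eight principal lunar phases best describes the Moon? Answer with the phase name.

The waning gibbous sector spans roughly 202°–248°; 228° falls inside it.

waning gibbous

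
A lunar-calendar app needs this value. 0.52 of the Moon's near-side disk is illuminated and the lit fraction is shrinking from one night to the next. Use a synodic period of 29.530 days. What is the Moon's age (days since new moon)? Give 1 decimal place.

22.0 days

cos θ = 1 − 2f = -0.040, giving a principal value of 92.3°.
A waning Moon lies in 180°–360°, so θ = 360° − 92.3° = 267.7°.
Age = 29.530 × 267.7°/360° ≈ 21.96 days.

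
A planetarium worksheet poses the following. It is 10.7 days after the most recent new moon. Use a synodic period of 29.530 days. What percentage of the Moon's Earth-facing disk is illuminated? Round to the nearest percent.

The Moon has covered 10.7/29.530 of its cycle, so θ ≈ 360° × 10.7/29.530 = 130.4°.
Illuminated fraction = (1 − cos 130.4°)/2 = (1 − (-0.649))/2 ≈ 0.824, so 82%.

82%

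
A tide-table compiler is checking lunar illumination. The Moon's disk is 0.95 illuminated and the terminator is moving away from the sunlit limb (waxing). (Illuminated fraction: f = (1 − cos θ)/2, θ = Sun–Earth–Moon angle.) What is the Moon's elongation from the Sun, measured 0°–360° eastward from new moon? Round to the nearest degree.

154°

From f = (1 − cos θ)/2: cos θ = 1 − 2×0.95 = -0.900; arccos → 154.2°.
The Moon is waxing (0°–180°), so θ = 154.2° directly.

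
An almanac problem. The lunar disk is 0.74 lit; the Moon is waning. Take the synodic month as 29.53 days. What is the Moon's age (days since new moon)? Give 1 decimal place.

19.8 days

From f = (1 − cos θ)/2: cos θ = 1 − 2×0.74 = -0.480; arccos → 118.7°.
Since the Moon is past full (waning), take the reflex angle: θ = 360° − 118.7° = 241.3°.
Age = 29.53 × 241.3°/360° ≈ 19.79 days.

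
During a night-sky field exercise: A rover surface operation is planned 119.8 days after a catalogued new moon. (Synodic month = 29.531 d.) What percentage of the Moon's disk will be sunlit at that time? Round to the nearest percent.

119.8/29.531 = 4.057 lunations, so 4 complete cycles and 1.68 d into the next.
Elongation θ = 360° × 1.68/29.531 ≈ 20.4°.
With cos θ = 0.937, the lit fraction is (1 − 0.937)/2 ≈ 0.031, so 3%.

3%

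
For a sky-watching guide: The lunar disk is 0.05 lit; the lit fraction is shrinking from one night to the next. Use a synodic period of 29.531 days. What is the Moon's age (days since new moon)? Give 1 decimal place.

Invert f = (1 − cos θ)/2 to get cos θ = 1 − 2(0.05) = 0.900, hence θ₀ = arccos 0.900 = 25.8°.
Waning ⇒ past full, so θ = 360° − 25.8° = 334.2°.
That fraction of the synodic month is 334.2/360 × 29.531 d ≈ 27.41 d.

27.4 days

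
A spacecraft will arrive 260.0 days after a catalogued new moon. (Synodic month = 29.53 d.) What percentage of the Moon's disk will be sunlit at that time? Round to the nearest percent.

33%

260.0/29.53 = 8.805 lunations, so 8 complete cycles and 23.76 d into the next.
Phase angle: θ = 360°·(23.76 d)/(29.53 d) = 289.7°.
With cos θ = 0.336, the lit fraction is (1 − 0.336)/2 ≈ 0.332, so 33%.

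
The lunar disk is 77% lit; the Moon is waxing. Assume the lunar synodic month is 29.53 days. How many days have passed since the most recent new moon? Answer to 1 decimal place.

From f = (1 − cos θ)/2: cos θ = 1 − 2×0.77 = -0.540; arccos → 122.7°.
Waxing ⇒ before full, so θ = 122.7°.
At 360°/29.53 d per day, 122.7° corresponds to 10.06 days.

10.1 days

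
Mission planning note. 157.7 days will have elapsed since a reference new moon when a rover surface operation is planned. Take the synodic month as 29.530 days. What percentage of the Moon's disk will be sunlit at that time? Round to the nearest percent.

77%

157.7 d spans 5 complete synodic months (5 × 29.530 = 147.65 d) plus 10.05 d.
The Moon has covered 10.05/29.530 of its cycle, so θ ≈ 360° × 10.05/29.530 = 122.5°.
Illuminated fraction = (1 − cos 122.5°)/2 = (1 − (-0.538))/2 ≈ 0.769, so 77%.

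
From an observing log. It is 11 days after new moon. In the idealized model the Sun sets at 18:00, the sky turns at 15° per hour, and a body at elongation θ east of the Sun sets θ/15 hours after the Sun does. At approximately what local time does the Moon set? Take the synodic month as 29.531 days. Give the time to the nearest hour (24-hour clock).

03:00

Elongation θ = 360° × 11/29.531 ≈ 134.1°.
Delay after the Sun = 134.1° / (15°/h) ≈ 8.94 h.
18:00 + 8.94 h ≈ 02:56 → 03:00 to the nearest hour.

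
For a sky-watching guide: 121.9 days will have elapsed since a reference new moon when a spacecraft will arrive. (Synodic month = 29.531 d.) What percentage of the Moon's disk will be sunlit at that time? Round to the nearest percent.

15%

121.9/29.531 = 4.128 lunations, so 4 complete cycles and 3.78 d into the next.
Elongation θ = 360° × 3.78/29.531 ≈ 46.0°.
With cos θ = 0.694, the lit fraction is (1 − 0.694)/2 ≈ 0.153, so 15%.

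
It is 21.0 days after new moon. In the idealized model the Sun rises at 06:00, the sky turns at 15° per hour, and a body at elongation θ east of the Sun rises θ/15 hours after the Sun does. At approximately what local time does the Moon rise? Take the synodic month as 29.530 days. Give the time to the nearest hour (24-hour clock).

23:00

The Moon has covered 21.0/29.530 of its cycle, so θ ≈ 360° × 21.0/29.530 = 256.0°.
The Moon trails the Sun by θ/15 = 256.0/15 ≈ 17.07 hours.
06:00 + 17.07 h ≈ 23:04 → 23:00 to the nearest hour.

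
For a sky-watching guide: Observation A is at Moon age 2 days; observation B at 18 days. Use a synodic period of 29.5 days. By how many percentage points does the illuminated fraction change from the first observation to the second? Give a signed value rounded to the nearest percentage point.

θ₁ = 360° × 2/29.5 = 24.4°, f₁ = (1 − cos θ₁)/2 = 0.045.
θ₂ = 360° × 18/29.5 = 219.7°, f₂ = (1 − cos θ₂)/2 = 0.885.
Change = f₂ − f₁ = +0.840 → +84 percentage points.

+84 percentage points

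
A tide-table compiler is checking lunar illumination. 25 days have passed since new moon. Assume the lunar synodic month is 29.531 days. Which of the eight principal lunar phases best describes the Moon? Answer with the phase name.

waning crescent

At 25/29.531 of the cycle, θ ≈ 305° — the waning crescent range.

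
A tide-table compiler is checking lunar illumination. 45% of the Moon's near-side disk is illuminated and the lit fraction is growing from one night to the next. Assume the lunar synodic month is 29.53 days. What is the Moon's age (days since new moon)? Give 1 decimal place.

6.9 days

From f = (1 − cos θ)/2: cos θ = 1 − 2×0.45 = 0.100; arccos → 84.3°.
Waxing ⇒ before full, so θ = 84.3°.
At 360°/29.53 d per day, 84.3° corresponds to 6.91 days.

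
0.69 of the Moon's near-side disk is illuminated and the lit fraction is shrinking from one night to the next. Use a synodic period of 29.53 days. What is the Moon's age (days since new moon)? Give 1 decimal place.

From f = (1 − cos θ)/2: cos θ = 1 − 2×0.69 = -0.380; arccos → 112.3°.
Since the Moon is past full (waning), take the reflex angle: θ = 360° − 112.3° = 247.7°.
Age = 29.53 × 247.7°/360° ≈ 20.32 days.

20.3 days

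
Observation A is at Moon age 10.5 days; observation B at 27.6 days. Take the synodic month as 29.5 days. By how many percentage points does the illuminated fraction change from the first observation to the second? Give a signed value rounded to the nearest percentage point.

-77 pp

θ₁ = 360° × 10.5/29.5 = 128.1°, f₁ = (1 − cos θ₁)/2 = 0.809.
θ₂ = 360° × 27.6/29.5 = 336.8°, f₂ = (1 − cos θ₂)/2 = 0.040.
Change = f₂ − f₁ = -0.768 → -77 percentage points.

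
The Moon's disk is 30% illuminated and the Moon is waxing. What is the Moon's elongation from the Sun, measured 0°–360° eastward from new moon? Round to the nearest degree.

66°

From f = (1 − cos θ)/2: cos θ = 1 − 2×0.30 = 0.400; arccos → 66.4°.
Before full moon the principal value applies: θ = 66.4°.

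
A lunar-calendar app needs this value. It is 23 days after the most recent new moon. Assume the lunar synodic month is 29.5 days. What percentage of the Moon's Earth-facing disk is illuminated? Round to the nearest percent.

Elongation θ = 360° × 23/29.5 ≈ 280.7°.
cos 280.7° = 0.185, so f = (1 − 0.185)/2 = 0.407, so 41%.

41%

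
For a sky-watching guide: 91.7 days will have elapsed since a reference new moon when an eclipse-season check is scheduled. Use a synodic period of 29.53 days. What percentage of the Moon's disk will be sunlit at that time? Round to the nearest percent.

91.7 d spans 3 complete synodic months (3 × 29.53 = 88.59 d) plus 3.11 d.
Elongation θ = 360° × 3.11/29.53 ≈ 37.9°.
cos 37.9° = 0.789, so f = (1 − 0.789)/2 = 0.106, so 11%.

11%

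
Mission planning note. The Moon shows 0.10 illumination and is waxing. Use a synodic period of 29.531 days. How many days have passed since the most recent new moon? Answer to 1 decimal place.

3.0 days

cos θ = 1 − 2f = 0.800, giving a principal value of 36.9°.
Waxing ⇒ before full, so θ = 36.9°.
Age = 29.531 × 36.9°/360° ≈ 3.02 days.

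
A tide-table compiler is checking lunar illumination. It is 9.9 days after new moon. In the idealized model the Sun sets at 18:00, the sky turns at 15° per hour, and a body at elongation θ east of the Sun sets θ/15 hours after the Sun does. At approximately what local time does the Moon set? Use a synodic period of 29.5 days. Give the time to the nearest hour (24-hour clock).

02:00

Elongation θ = 360° × 9.9/29.5 ≈ 120.8°.
Delay after the Sun = 120.8° / (15°/h) ≈ 8.05 h.
18:00 + 8.05 h ≈ 02:03 → 02:00 to the nearest hour.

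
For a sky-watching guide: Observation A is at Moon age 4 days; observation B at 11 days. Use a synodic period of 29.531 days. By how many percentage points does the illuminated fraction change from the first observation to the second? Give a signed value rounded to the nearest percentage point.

+68 percentage points

First observation: θ = 360°·4/29.531 = 48.8°, so f = 0.170.
Second observation: θ = 134.1°, f = 0.848.
Δf = 0.848 − 0.170 = +0.678, i.e. +68 pp.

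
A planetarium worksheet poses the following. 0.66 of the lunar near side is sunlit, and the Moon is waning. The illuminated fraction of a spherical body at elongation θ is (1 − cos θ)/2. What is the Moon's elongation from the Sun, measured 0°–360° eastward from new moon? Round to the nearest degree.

Invert f = (1 − cos θ)/2 to get cos θ = 1 − 2(0.66) = -0.320, hence θ₀ = arccos -0.320 = 108.7°.
Waning ⇒ past full, so θ = 360° − 108.7° = 251.3°.

251°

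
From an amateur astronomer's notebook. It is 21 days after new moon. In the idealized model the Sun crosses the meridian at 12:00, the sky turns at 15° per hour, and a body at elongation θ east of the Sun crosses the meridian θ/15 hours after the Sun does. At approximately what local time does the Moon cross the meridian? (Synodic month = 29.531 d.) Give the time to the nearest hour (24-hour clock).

05:00

The Moon has covered 21/29.531 of its cycle, so θ ≈ 360° × 21/29.531 = 256.0°.
At 15° of sky rotation per hour, 256.0° corresponds to a 17.07 h lag.
12:00 + 17.07 h ≈ 05:04 → 05:00 to the nearest hour.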